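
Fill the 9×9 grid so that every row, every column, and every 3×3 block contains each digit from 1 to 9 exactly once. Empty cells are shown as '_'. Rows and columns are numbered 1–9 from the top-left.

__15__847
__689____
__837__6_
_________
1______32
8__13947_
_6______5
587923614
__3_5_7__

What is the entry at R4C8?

8

R1C5 = 6 (sole candidate).
R1C6 = 2 (sole candidate).
R6C9 = 6 (sole candidate).
R7C7 = 3 (hidden single in row 7).
R4C1 = 6 (hidden single in column 1).
R4C2 = 3 (hidden single in row 4).
R1C2 = 9 (sole candidate).
R1C1 = 3 (sole candidate).
R2C9 = 3 (hidden single in row 2).
R2C1 = 7 (hidden single in column 1).
R9C2 = 1 (hidden single in column 2).
R5C2 = 7 (hidden single in column 2).
R4C4 = 2 (hidden single in column 4).
R4C6 = 7 (hidden single in row 4).
R7C4 = 7 (hidden single in row 7).
R7C5 = 1 (hidden single in column 5).
R5C6 = 5 (hidden single in column 6).
R5C7 = 9 (sole candidate).
R5C3 = 4 (sole candidate).
R5C4 = 6 (sole candidate).
R5C5 = 8 (sole candidate).
R9C4 = 4 (sole candidate).
R4C5 = 4 (sole candidate).
R7C6 = 8 (sole candidate).
R9C6 = 6 (sole candidate).
R3C9 = 9 (hidden single in row 3).
R9C9 = 8 (sole candidate).
R4C9 = 1 (sole candidate).
R4C7 = 5 (sole candidate).
R4C8 = 8: row 4 has {1,2,3,4,5,6,7}; col 8 has {1,3,4,6,7}; box has {1,2,3,4,5,6,7,9} → only 8 remains.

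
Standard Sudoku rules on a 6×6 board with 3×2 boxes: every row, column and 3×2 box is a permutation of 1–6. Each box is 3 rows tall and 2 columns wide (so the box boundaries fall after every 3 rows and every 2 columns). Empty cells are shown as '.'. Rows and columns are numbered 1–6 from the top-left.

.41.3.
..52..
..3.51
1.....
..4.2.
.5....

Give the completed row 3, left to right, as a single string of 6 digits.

263451

R1C4 = 6 (sole candidate).
R1C6 = 2 (sole candidate).
R3C4 = 4: row 3 has {1,3,5}; col 4 has {2,6}; box has {1,2,3,5,6} → only 4 remains.
R1C1 = 5 (sole candidate).
R2C2 = 1 (hidden single in row 2).
R2C1 = 3 (hidden single in row 2).
R5C1 = 6 (sole candidate).
R5C2 = 3 (sole candidate).
R5C6 = 5 (sole candidate).
R3C1 = 2: row 3 has {1,3,4,5}; col 1 has {1,3,5,6}; box has {1,3,4,5} → only 2 remains.
R3C2 = 6: row 3 has {1,2,3,4,5}; col 2 has {1,3,4,5}; box has {1,2,3,4,5} → only 6 remains.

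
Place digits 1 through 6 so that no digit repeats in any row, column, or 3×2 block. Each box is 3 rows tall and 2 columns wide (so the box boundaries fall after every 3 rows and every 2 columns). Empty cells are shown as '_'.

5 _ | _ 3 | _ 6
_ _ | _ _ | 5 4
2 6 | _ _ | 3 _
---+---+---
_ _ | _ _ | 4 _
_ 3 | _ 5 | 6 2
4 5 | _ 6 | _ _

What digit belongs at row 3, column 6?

row 2, column 2 = 1 (sole candidate).
row 2, column 4 = 2 (sole candidate).
row 3, column 6 = 1: row 3 has {2,3,6}; col 6 has {2,4,6}; box has {3,4,5,6} → only 1 remains.

1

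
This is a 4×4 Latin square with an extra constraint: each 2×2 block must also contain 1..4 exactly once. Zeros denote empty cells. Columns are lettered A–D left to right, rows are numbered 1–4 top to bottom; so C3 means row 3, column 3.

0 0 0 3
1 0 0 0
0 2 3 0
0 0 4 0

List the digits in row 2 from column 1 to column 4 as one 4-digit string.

1324

B1 = 4: row 1 has {3}; col 2 has {2}; box has {1} → only 4 remains.
B2 = 3: row 2 has {1}; col 2 has {2,4}; box has {1,4} → only 3 remains.
C2 = 2: row 2 has {1,3}; col 3 has {3,4}; box has {3} → only 2 remains.
D2 = 4: row 2 has {1,2,3}; col 4 has {3}; box has {2,3} → only 4 remains.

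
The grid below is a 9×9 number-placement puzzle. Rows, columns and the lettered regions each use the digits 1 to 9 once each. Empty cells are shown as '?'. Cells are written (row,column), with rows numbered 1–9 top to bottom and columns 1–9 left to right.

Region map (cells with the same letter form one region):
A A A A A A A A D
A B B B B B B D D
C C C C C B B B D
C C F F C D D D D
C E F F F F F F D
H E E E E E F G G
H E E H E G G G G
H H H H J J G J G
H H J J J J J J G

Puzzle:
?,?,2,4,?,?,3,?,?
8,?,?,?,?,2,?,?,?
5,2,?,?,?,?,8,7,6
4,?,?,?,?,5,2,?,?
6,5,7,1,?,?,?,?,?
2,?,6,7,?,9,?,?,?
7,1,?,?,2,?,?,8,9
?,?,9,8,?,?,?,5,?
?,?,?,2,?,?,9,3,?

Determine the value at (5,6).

8

(5,7) = 4 (sole candidate).
(6,7) = 5 (sole candidate).
(7,7) = 6 (sole candidate).
(9,1) = 1 (sole candidate).
(1,1) = 9 (sole candidate).
(2,7) = 1 (sole candidate).
(8,1) = 3 (sole candidate).
(8,7) = 7 (sole candidate).
(7,4) = 5 (sole candidate).
(1,5) = 5 (hidden single in row 1).
(1,9) = 8 (hidden single in row 1).
(5,9) = 3 (sole candidate).
(5,6) = 8: row 5 has {1,3,4,5,6,7}; col 6 has {2,5,9}; region has {1,4,5,7} → only 8 remains.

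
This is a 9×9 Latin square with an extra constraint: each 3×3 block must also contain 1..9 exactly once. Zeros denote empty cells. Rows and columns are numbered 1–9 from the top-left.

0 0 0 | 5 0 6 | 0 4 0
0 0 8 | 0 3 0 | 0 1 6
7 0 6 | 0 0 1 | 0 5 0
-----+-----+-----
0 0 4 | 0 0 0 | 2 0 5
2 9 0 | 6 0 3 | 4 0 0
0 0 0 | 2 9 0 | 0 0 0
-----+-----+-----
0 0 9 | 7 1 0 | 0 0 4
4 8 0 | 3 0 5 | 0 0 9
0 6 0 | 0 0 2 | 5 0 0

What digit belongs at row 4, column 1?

row 7, column 6 = 8 (sole candidate).
row 8, column 5 = 6 (sole candidate).
row 9, column 5 = 4 (sole candidate).
row 4, column 6 = 7 (sole candidate).
row 6, column 6 = 4 (sole candidate).
row 9, column 4 = 9 (sole candidate).
row 2, column 4 = 4 (sole candidate).
row 2, column 6 = 9 (sole candidate).
row 2, column 7 = 7 (sole candidate).
row 3, column 4 = 8 (sole candidate).
row 3, column 5 = 2 (sole candidate).
row 3, column 9 = 3 (sole candidate).
row 4, column 4 = 1 (sole candidate).
row 4, column 5 = 8 (sole candidate).
row 5, column 5 = 5 (sole candidate).
row 8, column 7 = 1 (sole candidate).
row 1, column 5 = 7 (sole candidate).
row 2, column 1 = 5 (sole candidate).
row 2, column 2 = 2 (sole candidate).
row 3, column 2 = 4 (sole candidate).
row 3, column 7 = 9 (sole candidate).
row 4, column 2 = 3 (sole candidate).
row 7, column 1 = 3 (sole candidate).
row 7, column 2 = 5 (sole candidate).
row 7, column 7 = 6 (sole candidate).
row 7, column 8 = 2 (sole candidate).
row 8, column 8 = 7 (sole candidate).
row 9, column 1 = 1 (sole candidate).
row 9, column 3 = 7 (sole candidate).
row 9, column 9 = 8 (sole candidate).
row 1, column 1 = 9 (sole candidate).
row 1, column 2 = 1 (sole candidate).
row 1, column 3 = 3 (sole candidate).
row 1, column 7 = 8 (sole candidate).
row 1, column 9 = 2 (sole candidate).
row 4, column 1 = 6: row 4 has {1,2,3,4,5,7,8}; col 1 has {1,2,3,4,5,7,9}; box has {2,3,4,9} → only 6 remains.

6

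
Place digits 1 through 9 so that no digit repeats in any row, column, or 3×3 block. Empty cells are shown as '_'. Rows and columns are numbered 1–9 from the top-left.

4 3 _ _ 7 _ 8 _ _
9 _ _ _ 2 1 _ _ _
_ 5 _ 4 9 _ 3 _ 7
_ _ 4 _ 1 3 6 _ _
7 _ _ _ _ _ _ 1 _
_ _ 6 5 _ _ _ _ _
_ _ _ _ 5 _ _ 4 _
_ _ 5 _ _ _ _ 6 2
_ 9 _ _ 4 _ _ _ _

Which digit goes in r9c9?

5

r1c4 = 6 (sole candidate).
r1c6 = 5 (sole candidate).
r2c8 = 5 (sole candidate).
r3c6 = 8 (sole candidate).
r3c8 = 2 (sole candidate).
r6c5 = 8 (sole candidate).
r8c5 = 3 (sole candidate).
r1c8 = 9 (sole candidate).
r1c9 = 1 (sole candidate).
r2c4 = 3 (sole candidate).
r2c7 = 4 (sole candidate).
r2c9 = 6 (sole candidate).
r3c3 = 1 (sole candidate).
r5c5 = 6 (sole candidate).
r1c3 = 2 (sole candidate).
r3c1 = 6 (sole candidate).
r8c2 = 4 (hidden single in row 8).
r9c6 = 6 (hidden single in row 9).
r7c2 = 6 (hidden single in row 7).
r4c1 = 5 (hidden single in column 1).
r6c2 = 1 (hidden single in column 2).
r2c2 = 7 (hidden single in column 2).
r2c3 = 8 (sole candidate).
r5c3 = 9 (hidden single in column 3).
r5c4 = 2 (sole candidate).
r5c6 = 4 (sole candidate).
r5c7 = 5 (sole candidate).
r5c2 = 8 (sole candidate).
r5c9 = 3 (sole candidate).
r6c8 = 7 (sole candidate).
r4c2 = 2 (sole candidate).
r4c8 = 8 (sole candidate).
r4c9 = 9 (sole candidate).
r6c1 = 3 (sole candidate).
r6c6 = 9 (sole candidate).
r6c7 = 2 (sole candidate).
r6c9 = 4 (sole candidate).
r7c9 = 8 (sole candidate).
r8c6 = 7 (sole candidate).
r9c8 = 3 (sole candidate).
r9c9 = 5: row 9 has {3,4,6,9}; col 9 has {1,2,3,4,6,7,8,9}; box has {2,3,4,6,8} → only 5 remains.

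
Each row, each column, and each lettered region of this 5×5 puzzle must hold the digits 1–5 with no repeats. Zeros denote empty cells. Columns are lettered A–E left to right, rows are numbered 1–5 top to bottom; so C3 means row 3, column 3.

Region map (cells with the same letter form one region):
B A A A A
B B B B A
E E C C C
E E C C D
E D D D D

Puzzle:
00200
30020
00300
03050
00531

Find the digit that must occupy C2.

4

E1 = 3 (hidden single in row 1).
E2 = 5 (hidden single in column 5).
A1 = 5 (hidden single in row 1).
B3 = 5 (hidden single in row 3).
B5 = 2 (hidden single in column 2).
E4 = 4 (sole candidate).
A5 = 4 (sole candidate).
E3 = 2 (sole candidate).
C4 = 1 (sole candidate).
C2 = 4: row 2 has {2,3,5}; col 3 has {1,2,3,5}; region has {2,3,5} → only 4 remains.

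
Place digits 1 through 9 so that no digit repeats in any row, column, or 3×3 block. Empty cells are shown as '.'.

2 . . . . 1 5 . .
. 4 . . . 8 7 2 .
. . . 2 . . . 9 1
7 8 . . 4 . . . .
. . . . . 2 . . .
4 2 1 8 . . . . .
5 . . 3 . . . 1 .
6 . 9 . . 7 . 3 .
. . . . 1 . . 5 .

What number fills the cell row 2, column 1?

row 4, column 8 = 6 (sole candidate).
row 6, column 8 = 7 (sole candidate).
row 7, column 2 = 7 (sole candidate).
row 8, column 2 = 1 (sole candidate).
row 9, column 2 = 3 (sole candidate).
row 9, column 1 = 8 (sole candidate).
row 3, column 1 = 3 (sole candidate).
row 5, column 1 = 9 (sole candidate).
row 2, column 1 = 1: row 2 has {2,4,7,8}; col 1 has {2,3,4,5,6,7,8,9}; box has {2,3,4} → only 1 remains.

1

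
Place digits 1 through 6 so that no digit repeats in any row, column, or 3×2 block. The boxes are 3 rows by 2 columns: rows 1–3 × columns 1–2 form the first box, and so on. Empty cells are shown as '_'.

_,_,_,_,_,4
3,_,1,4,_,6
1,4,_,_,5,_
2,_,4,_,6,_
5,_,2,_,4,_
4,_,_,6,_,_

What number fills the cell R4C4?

R1C1 = 6: row 1 has {4}; col 1 has {1,2,3,4,5}; box has {1,3,4} → only 6 remains.
R2C5 = 2: row 2 has {1,3,4,6}; col 5 has {4,5,6}; box has {4,5,6} → only 2 remains.
R3C6 = 3: row 3 has {1,4,5}; col 6 has {4,6}; box has {2,4,5,6} → only 3 remains.
R5C6 = 1: row 5 has {2,4,5}; col 6 has {3,4,6}; box has {4,6} → only 1 remains.
R6C5 = 3: row 6 has {4,6}; col 5 has {2,4,5,6}; box has {1,4,6} → only 3 remains.
R1C5 = 1: row 1 has {4,6}; col 5 has {2,3,4,5,6}; box has {2,3,4,5,6} → only 1 remains.
R2C2 = 5: row 2 has {1,2,3,4,6}; col 2 has {4}; box has {1,3,4,6} → only 5 remains.
R3C3 = 6: row 3 has {1,3,4,5}; col 3 has {1,2,4}; box has {1,4} → only 6 remains.
R3C4 = 2: row 3 has {1,3,4,5,6}; col 4 has {4,6}; box has {1,4,6} → only 2 remains.
R4C6 = 5: row 4 has {2,4,6}; col 6 has {1,3,4,6}; box has {1,3,4,6} → only 5 remains.
R5C4 = 3: row 5 has {1,2,4,5}; col 4 has {2,4,6}; box has {2,4,6} → only 3 remains.
R6C2 = 1: row 6 has {3,4,6}; col 2 has {4,5}; box has {2,4,5} → only 1 remains.
R6C3 = 5: row 6 has {1,3,4,6}; col 3 has {1,2,4,6}; box has {2,3,4,6} → only 5 remains.
R6C6 = 2: row 6 has {1,3,4,5,6}; col 6 has {1,3,4,5,6}; box has {1,3,4,5,6} → only 2 remains.
R1C2 = 2: row 1 has {1,4,6}; col 2 has {1,4,5}; box has {1,3,4,5,6} → only 2 remains.
R1C3 = 3: row 1 has {1,2,4,6}; col 3 has {1,2,4,5,6}; box has {1,2,4,6} → only 3 remains.
R1C4 = 5: row 1 has {1,2,3,4,6}; col 4 has {2,3,4,6}; box has {1,2,3,4,6} → only 5 remains.
R4C2 = 3: row 4 has {2,4,5,6}; col 2 has {1,2,4,5}; box has {1,2,4,5} → only 3 remains.
R4C4 = 1: row 4 has {2,3,4,5,6}; col 4 has {2,3,4,5,6}; box has {2,3,4,5,6} → only 1 remains.

1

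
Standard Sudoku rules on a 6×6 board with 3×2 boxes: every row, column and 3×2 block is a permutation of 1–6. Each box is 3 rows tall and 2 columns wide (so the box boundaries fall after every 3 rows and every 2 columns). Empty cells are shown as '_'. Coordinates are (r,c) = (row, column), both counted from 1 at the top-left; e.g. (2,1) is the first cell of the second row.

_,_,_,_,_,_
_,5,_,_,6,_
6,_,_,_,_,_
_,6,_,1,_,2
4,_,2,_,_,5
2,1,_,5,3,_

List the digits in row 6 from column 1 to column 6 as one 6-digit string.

(4,5) = 4: row 4 has {1,2,6}; col 5 has {3,6}; box has {2,3,5} → only 4 remains.
(5,2) = 3: row 5 has {2,4,5}; col 2 has {1,5,6}; box has {1,2,4,6} → only 3 remains.
(5,4) = 6: row 5 has {2,3,4,5}; col 4 has {1,5}; box has {1,2,5} → only 6 remains.
(5,5) = 1: row 5 has {2,3,4,5,6}; col 5 has {3,4,6}; box has {2,3,4,5} → only 1 remains.
(6,3) = 4: row 6 has {1,2,3,5}; col 3 has {2}; box has {1,2,5,6} → only 4 remains.
(6,6) = 6: row 6 has {1,2,3,4,5}; col 6 has {2,5}; box has {1,2,3,4,5} → only 6 remains.

214536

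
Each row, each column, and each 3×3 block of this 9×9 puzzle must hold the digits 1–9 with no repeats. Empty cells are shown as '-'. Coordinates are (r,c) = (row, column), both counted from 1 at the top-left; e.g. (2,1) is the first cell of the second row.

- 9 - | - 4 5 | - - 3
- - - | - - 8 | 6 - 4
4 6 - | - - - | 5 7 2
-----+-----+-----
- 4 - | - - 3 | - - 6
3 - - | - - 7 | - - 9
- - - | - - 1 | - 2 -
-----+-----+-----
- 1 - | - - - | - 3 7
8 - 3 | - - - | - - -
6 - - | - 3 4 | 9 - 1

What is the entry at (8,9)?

(3,6) = 9 (sole candidate).
(8,9) = 5: row 8 has {3,8}; col 9 has {1,2,3,4,6,7,9}; box has {1,3,7,9} → only 5 remains.

5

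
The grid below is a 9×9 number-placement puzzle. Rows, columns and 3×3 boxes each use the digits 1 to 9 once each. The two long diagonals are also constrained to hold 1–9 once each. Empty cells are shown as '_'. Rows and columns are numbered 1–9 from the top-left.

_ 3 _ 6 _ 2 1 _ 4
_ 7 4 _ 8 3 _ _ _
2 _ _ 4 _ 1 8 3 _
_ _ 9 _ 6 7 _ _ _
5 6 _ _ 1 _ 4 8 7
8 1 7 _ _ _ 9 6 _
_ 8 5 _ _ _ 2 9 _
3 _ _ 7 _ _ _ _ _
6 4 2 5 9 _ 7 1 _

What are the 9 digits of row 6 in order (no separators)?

817345962

R1C1 = 9: row 1 has {1,2,3,4,6}; col 1 has {2,3,5,6,8}; box has {2,3,4,7}; main diagonal has {1,2,7} → only 9 remains.
R1C3 = 8: row 1 has {1,2,3,4,6,9}; col 3 has {2,4,5,7,9}; box has {2,3,4,7,9} → only 8 remains.
R2C1 = 1: row 2 has {3,4,7,8}; col 1 has {2,3,5,6,8,9}; box has {2,3,4,7,8,9} → only 1 remains.
R2C4 = 9: row 2 has {1,3,4,7,8}; col 4 has {4,5,6,7}; box has {1,2,3,4,6,8} → only 9 remains.
R2C8 = 2: row 2 has {1,3,4,7,8,9}; col 8 has {1,3,6,8,9}; box has {1,3,4,8}; anti-diagonal has {1,4,5,6,7,8} → only 2 remains.
R3C2 = 5: row 3 has {1,2,3,4,8}; col 2 has {1,3,4,6,7,8}; box has {1,2,3,4,7,8,9} → only 5 remains.
R3C3 = 6: row 3 has {1,2,3,4,5,8}; col 3 has {2,4,5,7,8,9}; box has {1,2,3,4,5,7,8,9}; main diagonal has {1,2,7,9} → only 6 remains.
R3C5 = 7: row 3 has {1,2,3,4,5,6,8}; col 5 has {1,6,8,9}; box has {1,2,3,4,6,8,9} → only 7 remains.
R3C9 = 9: row 3 has {1,2,3,4,5,6,7,8}; col 9 has {4,7}; box has {1,2,3,4,8} → only 9 remains.
R4C1 = 4: row 4 has {6,7,9}; col 1 has {1,2,3,5,6,8,9}; box has {1,5,6,7,8,9} → only 4 remains.
R4C2 = 2: row 4 has {4,6,7,9}; col 2 has {1,3,4,5,6,7,8}; box has {1,4,5,6,7,8,9} → only 2 remains.
R4C8 = 5: row 4 has {2,4,6,7,9}; col 8 has {1,2,3,6,8,9}; box has {4,6,7,8,9} → only 5 remains.
R5C3 = 3: row 5 has {1,4,5,6,7,8}; col 3 has {2,4,5,6,7,8,9}; box has {1,2,4,5,6,7,8,9} → only 3 remains.
R5C4 = 2: row 5 has {1,3,4,5,6,7,8}; col 4 has {4,5,6,7,9}; box has {1,6,7} → only 2 remains.
R5C6 = 9: row 5 has {1,2,3,4,5,6,7,8}; col 6 has {1,2,3,7}; box has {1,2,6,7} → only 9 remains.
R6C4 = 3: row 6 has {1,6,7,8,9}; col 4 has {2,4,5,6,7,9}; box has {1,2,6,7,9}; anti-diagonal has {1,2,4,5,6,7,8} → only 3 remains.
R6C9 = 2: row 6 has {1,3,6,7,8,9}; col 9 has {4,7,9}; box has {4,5,6,7,8,9} → only 2 remains.
R7C1 = 7: row 7 has {2,5,8,9}; col 1 has {1,2,3,4,5,6,8,9}; box has {2,3,4,5,6,8} → only 7 remains.
R7C4 = 1: row 7 has {2,5,7,8,9}; col 4 has {2,3,4,5,6,7,9}; box has {5,7,9} → only 1 remains.
R8C2 = 9: row 8 has {3,7}; col 2 has {1,2,3,4,5,6,7,8}; box has {2,3,4,5,6,7,8}; anti-diagonal has {1,2,3,4,5,6,7,8} → only 9 remains.
R8C3 = 1: row 8 has {3,7,9}; col 3 has {2,3,4,5,6,7,8,9}; box has {2,3,4,5,6,7,8,9} → only 1 remains.
R8C8 = 4: row 8 has {1,3,7,9}; col 8 has {1,2,3,5,6,8,9}; box has {1,2,7,9}; main diagonal has {1,2,6,7,9} → only 4 remains.
R9C6 = 8: row 9 has {1,2,4,5,6,7,9}; col 6 has {1,2,3,7,9}; box has {1,5,7,9} → only 8 remains.
R9C9 = 3: row 9 has {1,2,4,5,6,7,8,9}; col 9 has {2,4,7,9}; box has {1,2,4,7,9}; main diagonal has {1,2,4,6,7,9} → only 3 remains.
R1C5 = 5: row 1 has {1,2,3,4,6,8,9}; col 5 has {1,6,7,8,9}; box has {1,2,3,4,6,7,8,9} → only 5 remains.
R1C8 = 7: row 1 has {1,2,3,4,5,6,8,9}; col 8 has {1,2,3,4,5,6,8,9}; box has {1,2,3,4,8,9} → only 7 remains.
R4C4 = 8: row 4 has {2,4,5,6,7,9}; col 4 has {1,2,3,4,5,6,7,9}; box has {1,2,3,6,7,9}; main diagonal has {1,2,3,4,6,7,9} → only 8 remains.
R4C7 = 3: row 4 has {2,4,5,6,7,8,9}; col 7 has {1,2,4,7,8,9}; box has {2,4,5,6,7,8,9} → only 3 remains.
R4C9 = 1: row 4 has {2,3,4,5,6,7,8,9}; col 9 has {2,3,4,7,9}; box has {2,3,4,5,6,7,8,9} → only 1 remains.
R6C5 = 4: row 6 has {1,2,3,6,7,8,9}; col 5 has {1,5,6,7,8,9}; box has {1,2,3,6,7,8,9} → only 4 remains.
R6C6 = 5: row 6 has {1,2,3,4,6,7,8,9}; col 6 has {1,2,3,7,8,9}; box has {1,2,3,4,6,7,8,9}; main diagonal has {1,2,3,4,6,7,8,9} → only 5 remains.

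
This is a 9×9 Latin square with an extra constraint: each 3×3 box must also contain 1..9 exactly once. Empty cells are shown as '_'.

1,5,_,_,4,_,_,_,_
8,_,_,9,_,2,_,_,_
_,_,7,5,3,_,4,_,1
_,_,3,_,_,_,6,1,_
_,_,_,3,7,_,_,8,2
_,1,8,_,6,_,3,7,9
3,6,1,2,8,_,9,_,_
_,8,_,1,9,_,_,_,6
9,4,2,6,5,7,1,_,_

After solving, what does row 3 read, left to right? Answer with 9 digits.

R2C2 = 3: row 2 has {2,8,9}; col 2 has {1,4,5,6,8}; box has {1,5,7,8} → only 3 remains.
R2C5 = 1: row 2 has {2,3,8,9}; col 5 has {3,4,5,6,7,8,9}; box has {2,3,4,5,9} → only 1 remains.
R4C5 = 2: row 4 has {1,3,6}; col 5 has {1,3,4,5,6,7,8,9}; box has {3,6,7} → only 2 remains.
R5C2 = 9: row 5 has {2,3,7,8}; col 2 has {1,3,4,5,6,8}; box has {1,3,8} → only 9 remains.
R5C7 = 5: row 5 has {2,3,7,8,9}; col 7 has {1,3,4,6,9}; box has {1,2,3,6,7,8,9} → only 5 remains.
R6C4 = 4: row 6 has {1,3,6,7,8,9}; col 4 has {1,2,3,5,6,9}; box has {2,3,6,7} → only 4 remains.
R6C6 = 5: row 6 has {1,3,4,6,7,8,9}; col 6 has {2,7}; box has {2,3,4,6,7} → only 5 remains.
R7C6 = 4: row 7 has {1,2,3,6,8,9}; col 6 has {2,5,7}; box has {1,2,5,6,7,8,9} → only 4 remains.
R7C8 = 5: row 7 has {1,2,3,4,6,8,9}; col 8 has {1,7,8}; box has {1,6,9} → only 5 remains.
R7C9 = 7: row 7 has {1,2,3,4,5,6,8,9}; col 9 has {1,2,6,9}; box has {1,5,6,9} → only 7 remains.
R8C3 = 5: row 8 has {1,6,8,9}; col 3 has {1,2,3,7,8}; box has {1,2,3,4,6,8,9} → only 5 remains.
R8C6 = 3: row 8 has {1,5,6,8,9}; col 6 has {2,4,5,7}; box has {1,2,4,5,6,7,8,9} → only 3 remains.
R8C7 = 2: row 8 has {1,3,5,6,8,9}; col 7 has {1,3,4,5,6,9}; box has {1,5,6,7,9} → only 2 remains.
R8C8 = 4: row 8 has {1,2,3,5,6,8,9}; col 8 has {1,5,7,8}; box has {1,2,5,6,7,9} → only 4 remains.
R9C8 = 3: row 9 has {1,2,4,5,6,7,9}; col 8 has {1,4,5,7,8}; box has {1,2,4,5,6,7,9} → only 3 remains.
R9C9 = 8: row 9 has {1,2,3,4,5,6,7,9}; col 9 has {1,2,6,7,9}; box has {1,2,3,4,5,6,7,9} → only 8 remains.
R1C9 = 3: row 1 has {1,4,5}; col 9 has {1,2,6,7,8,9}; box has {1,4} → only 3 remains.
R2C7 = 7: row 2 has {1,2,3,8,9}; col 7 has {1,2,3,4,5,6,9}; box has {1,3,4} → only 7 remains.
R2C8 = 6: row 2 has {1,2,3,7,8,9}; col 8 has {1,3,4,5,7,8}; box has {1,3,4,7} → only 6 remains.
R2C9 = 5: row 2 has {1,2,3,6,7,8,9}; col 9 has {1,2,3,6,7,8,9}; box has {1,3,4,6,7} → only 5 remains.
R3C2 = 2: row 3 has {1,3,4,5,7}; col 2 has {1,3,4,5,6,8,9}; box has {1,3,5,7,8} → only 2 remains.
R3C8 = 9: row 3 has {1,2,3,4,5,7}; col 8 has {1,3,4,5,6,7,8}; box has {1,3,4,5,6,7} → only 9 remains.
R4C2 = 7: row 4 has {1,2,3,6}; col 2 has {1,2,3,4,5,6,8,9}; box has {1,3,8,9} → only 7 remains.
R4C4 = 8: row 4 has {1,2,3,6,7}; col 4 has {1,2,3,4,5,6,9}; box has {2,3,4,5,6,7} → only 8 remains.
R4C6 = 9: row 4 has {1,2,3,6,7,8}; col 6 has {2,3,4,5,7}; box has {2,3,4,5,6,7,8} → only 9 remains.
R4C9 = 4: row 4 has {1,2,3,6,7,8,9}; col 9 has {1,2,3,5,6,7,8,9}; box has {1,2,3,5,6,7,8,9} → only 4 remains.
R5C6 = 1: row 5 has {2,3,5,7,8,9}; col 6 has {2,3,4,5,7,9}; box has {2,3,4,5,6,7,8,9} → only 1 remains.
R6C1 = 2: row 6 has {1,3,4,5,6,7,8,9}; col 1 has {1,3,8,9}; box has {1,3,7,8,9} → only 2 remains.
R8C1 = 7: row 8 has {1,2,3,4,5,6,8,9}; col 1 has {1,2,3,8,9}; box has {1,2,3,4,5,6,8,9} → only 7 remains.
R1C4 = 7: row 1 has {1,3,4,5}; col 4 has {1,2,3,4,5,6,8,9}; box has {1,2,3,4,5,9} → only 7 remains.
R1C7 = 8: row 1 has {1,3,4,5,7}; col 7 has {1,2,3,4,5,6,7,9}; box has {1,3,4,5,6,7,9} → only 8 remains.
R1C8 = 2: row 1 has {1,3,4,5,7,8}; col 8 has {1,3,4,5,6,7,8,9}; box has {1,3,4,5,6,7,8,9} → only 2 remains.
R2C3 = 4: row 2 has {1,2,3,5,6,7,8,9}; col 3 has {1,2,3,5,7,8}; box has {1,2,3,5,7,8} → only 4 remains.
R3C1 = 6: row 3 has {1,2,3,4,5,7,9}; col 1 has {1,2,3,7,8,9}; box has {1,2,3,4,5,7,8} → only 6 remains.
R3C6 = 8: row 3 has {1,2,3,4,5,6,7,9}; col 6 has {1,2,3,4,5,7,9}; box has {1,2,3,4,5,7,9} → only 8 remains.

627538491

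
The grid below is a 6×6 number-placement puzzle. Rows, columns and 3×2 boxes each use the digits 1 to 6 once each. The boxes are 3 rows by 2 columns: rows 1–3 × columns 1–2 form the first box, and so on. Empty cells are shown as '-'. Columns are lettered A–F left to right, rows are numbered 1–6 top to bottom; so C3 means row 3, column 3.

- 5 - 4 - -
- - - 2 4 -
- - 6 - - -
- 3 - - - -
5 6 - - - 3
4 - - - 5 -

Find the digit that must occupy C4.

B2 = 1 (sole candidate).
D5 = 1 (sole candidate).
E5 = 2 (sole candidate).
B6 = 2 (sole candidate).
C6 = 3 (sole candidate).
D6 = 6 (sole candidate).
F6 = 1 (sole candidate).
C1 = 1 (sole candidate).
C2 = 5 (sole candidate).
F2 = 6 (sole candidate).
B3 = 4 (sole candidate).
D3 = 3 (sole candidate).
E3 = 1 (sole candidate).
A4 = 1 (sole candidate).
D4 = 5 (sole candidate).
E4 = 6 (sole candidate).
F4 = 4 (sole candidate).
C5 = 4 (sole candidate).
E1 = 3 (sole candidate).
F1 = 2 (sole candidate).
A2 = 3 (sole candidate).
A3 = 2 (sole candidate).
F3 = 5 (sole candidate).
C4 = 2: row 4 has {1,3,4,5,6}; col 3 has {1,3,4,5,6}; box has {1,3,4,5,6} → only 2 remains.

2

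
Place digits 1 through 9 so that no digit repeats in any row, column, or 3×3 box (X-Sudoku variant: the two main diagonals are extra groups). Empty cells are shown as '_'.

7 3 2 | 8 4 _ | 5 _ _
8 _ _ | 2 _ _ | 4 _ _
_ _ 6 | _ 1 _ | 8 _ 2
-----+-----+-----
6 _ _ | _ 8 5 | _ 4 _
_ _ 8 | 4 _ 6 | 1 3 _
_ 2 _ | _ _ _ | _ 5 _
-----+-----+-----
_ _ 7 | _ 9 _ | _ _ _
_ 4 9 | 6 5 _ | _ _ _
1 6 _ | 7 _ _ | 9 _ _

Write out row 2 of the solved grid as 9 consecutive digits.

851267493

r1c6 = 9 (sole candidate).
r1c9 = 6 (sole candidate).
r2c8 = 9: row 2 has {2,4,8}; col 8 has {3,4,5}; box has {2,4,5,6,8}; anti-diagonal has {1,4,5,6,7,8} → only 9 remains.
r3c8 = 7 (sole candidate).
r5c5 = 2 (sole candidate).
r6c4 = 3 (sole candidate).
r6c5 = 7 (sole candidate).
r6c6 = 1 (sole candidate).
r6c7 = 6 (sole candidate).
r7c4 = 1 (sole candidate).
r7c7 = 3 (sole candidate).
r8c8 = 8 (sole candidate).
r9c5 = 3 (sole candidate).
r9c8 = 2 (sole candidate).
r1c8 = 1 (sole candidate).
r2c2 = 5: row 2 has {2,4,8,9}; col 2 has {2,3,4,6}; box has {2,3,6,7,8}; main diagonal has {1,2,3,6,7,8} → only 5 remains.
r2c3 = 1: row 2 has {2,4,5,8,9}; col 3 has {2,6,7,8,9}; box has {2,3,5,6,7,8} → only 1 remains.
r2c5 = 6: row 2 has {1,2,4,5,8,9}; col 5 has {1,2,3,4,5,7,8,9}; box has {1,2,4,8,9} → only 6 remains.
r2c9 = 3: row 2 has {1,2,4,5,6,8,9}; col 9 has {2,6}; box has {1,2,4,5,6,7,8,9} → only 3 remains.
r3c2 = 9 (sole candidate).
r3c4 = 5 (sole candidate).
r3c6 = 3 (sole candidate).
r4c3 = 3 (sole candidate).
r4c4 = 9 (sole candidate).
r4c9 = 7 (sole candidate).
r5c2 = 7 (sole candidate).
r5c9 = 9 (sole candidate).
r6c3 = 4 (sole candidate).
r6c9 = 8 (sole candidate).
r7c2 = 8 (sole candidate).
r7c8 = 6 (sole candidate).
r8c6 = 2 (sole candidate).
r8c7 = 7 (sole candidate).
r8c9 = 1 (sole candidate).
r9c3 = 5 (sole candidate).
r9c9 = 4 (sole candidate).
r2c6 = 7: row 2 has {1,2,3,4,5,6,8,9}; col 6 has {1,2,3,5,6,9}; box has {1,2,3,4,5,6,8,9} → only 7 remains.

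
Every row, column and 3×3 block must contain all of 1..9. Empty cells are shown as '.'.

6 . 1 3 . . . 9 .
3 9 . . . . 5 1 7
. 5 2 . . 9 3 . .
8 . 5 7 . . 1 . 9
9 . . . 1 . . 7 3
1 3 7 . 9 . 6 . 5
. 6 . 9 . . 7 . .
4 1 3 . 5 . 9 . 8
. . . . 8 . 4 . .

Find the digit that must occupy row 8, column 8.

row 3, column 1 = 7: row 3 has {2,3,5,9}; col 1 has {1,3,4,6,8,9}; box has {1,2,3,5,6,9} → only 7 remains.
row 7, column 3 = 8: row 7 has {6,7,9}; col 3 has {1,2,3,5,7}; box has {1,3,4,6} → only 8 remains.
row 9, column 3 = 9: row 9 has {4,8}; col 3 has {1,2,3,5,7,8}; box has {1,3,4,6,8} → only 9 remains.
row 2, column 3 = 4: row 2 has {1,3,5,7,9}; col 3 has {1,2,3,5,7,8,9}; box has {1,2,3,5,6,7,9} → only 4 remains.
row 5, column 3 = 6: row 5 has {1,3,7,9}; col 3 has {1,2,3,4,5,7,8,9}; box has {1,3,5,7,8,9} → only 6 remains.
row 1, column 2 = 8: row 1 has {1,3,6,9}; col 2 has {1,3,5,6,9}; box has {1,2,3,4,5,6,7,9} → only 8 remains.
row 1, column 7 = 2: row 1 has {1,3,6,8,9}; col 7 has {1,3,4,5,6,7,9}; box has {1,3,5,7,9} → only 2 remains.
row 1, column 9 = 4: row 1 has {1,2,3,6,8,9}; col 9 has {3,5,7,8,9}; box has {1,2,3,5,7,9} → only 4 remains.
row 3, column 9 = 6: row 3 has {2,3,5,7,9}; col 9 has {3,4,5,7,8,9}; box has {1,2,3,4,5,7,9} → only 6 remains.
row 5, column 7 = 8: row 5 has {1,3,6,7,9}; col 7 has {1,2,3,4,5,6,7,9}; box has {1,3,5,6,7,9} → only 8 remains.
row 1, column 5 = 7: row 1 has {1,2,3,4,6,8,9}; col 5 has {1,5,8,9}; box has {3,9} → only 7 remains.
row 1, column 6 = 5: row 1 has {1,2,3,4,6,7,8,9}; col 6 has {9}; box has {3,7,9} → only 5 remains.
row 3, column 5 = 4: row 3 has {2,3,5,6,7,9}; col 5 has {1,5,7,8,9}; box has {3,5,7,9} → only 4 remains.
row 3, column 8 = 8: row 3 has {2,3,4,5,6,7,9}; col 8 has {1,7,9}; box has {1,2,3,4,5,6,7,9} → only 8 remains.
row 3, column 4 = 1: row 3 has {2,3,4,5,6,7,8,9}; col 4 has {3,7,9}; box has {3,4,5,7,9} → only 1 remains.
row 5, column 4 = 5: in row 5, 5 can only go here (every other open cell in that row sees a 5).
row 7, column 6 = 4: in row 7, 4 can only go here (every other open cell in that row sees a 4).
row 5, column 6 = 2: row 5 has {1,3,5,6,7,8,9}; col 6 has {4,5,9}; box has {1,5,7,9} → only 2 remains.
row 6, column 6 = 8: row 6 has {1,3,5,6,7,9}; col 6 has {2,4,5,9}; box has {1,2,5,7,9} → only 8 remains.
row 2, column 6 = 6: row 2 has {1,3,4,5,7,9}; col 6 has {2,4,5,8,9}; box has {1,3,4,5,7,9} → only 6 remains.
row 4, column 6 = 3: row 4 has {1,5,7,8,9}; col 6 has {2,4,5,6,8,9}; box has {1,2,5,7,8,9} → only 3 remains.
row 5, column 2 = 4: row 5 has {1,2,3,5,6,7,8,9}; col 2 has {1,3,5,6,8,9}; box has {1,3,5,6,7,8,9} → only 4 remains.
row 6, column 4 = 4: row 6 has {1,3,5,6,7,8,9}; col 4 has {1,3,5,7,9}; box has {1,2,3,5,7,8,9} → only 4 remains.
row 6, column 8 = 2: row 6 has {1,3,4,5,6,7,8,9}; col 8 has {1,7,8,9}; box has {1,3,5,6,7,8,9} → only 2 remains.
row 8, column 6 = 7: row 8 has {1,3,4,5,8,9}; col 6 has {2,3,4,5,6,8,9}; box has {4,5,8,9} → only 7 remains.
row 8, column 8 = 6: row 8 has {1,3,4,5,7,8,9}; col 8 has {1,2,7,8,9}; box has {4,7,8,9} → only 6 remains.

6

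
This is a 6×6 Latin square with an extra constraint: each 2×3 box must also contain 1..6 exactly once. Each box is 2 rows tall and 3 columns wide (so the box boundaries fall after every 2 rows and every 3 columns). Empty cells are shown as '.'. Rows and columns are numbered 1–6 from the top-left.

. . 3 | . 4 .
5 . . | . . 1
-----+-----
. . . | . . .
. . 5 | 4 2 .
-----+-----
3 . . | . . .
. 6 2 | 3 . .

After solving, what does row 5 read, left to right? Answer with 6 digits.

r2c5 = 3 (hidden single in row 2).
r5c2 = 5: in column 2, 5 can only go here (every other open cell in that column sees a 5).
Singles propagation stalls; r5c3 is still open with candidates {1,4}.
  Try r5c3 = 4: this forces r2c3=6, r2c4=2, r3c3=1; then row 4 has no cell left for 1 — contradiction.
So r5c3 = 1.
r5c5 = 6: row 5 has {1,3,5}; col 5 has {2,3,4}; box has {3} → only 6 remains.
r6c1 = 4 (sole candidate).
r6c6 = 5 (sole candidate).
r5c4 = 2: row 5 has {1,3,5,6}; col 4 has {3,4}; box has {3,5,6} → only 2 remains.
r5c6 = 4: row 5 has {1,2,3,5,6}; col 6 has {1,5}; box has {2,3,5,6} → only 4 remains.

351264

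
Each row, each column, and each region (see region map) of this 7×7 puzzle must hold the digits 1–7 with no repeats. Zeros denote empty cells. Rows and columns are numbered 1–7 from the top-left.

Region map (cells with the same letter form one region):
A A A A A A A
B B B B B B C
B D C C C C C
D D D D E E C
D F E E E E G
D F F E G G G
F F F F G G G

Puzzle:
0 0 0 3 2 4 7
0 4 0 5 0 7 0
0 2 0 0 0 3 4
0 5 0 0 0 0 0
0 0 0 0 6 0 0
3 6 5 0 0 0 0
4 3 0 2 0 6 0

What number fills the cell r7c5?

7

r1c2 = 1: row 1 has {2,3,4,7}; col 2 has {2,3,4,5,6}; region has {2,3,4,7} → only 1 remains.
r1c3 = 6: row 1 has {1,2,3,4,7}; col 3 has {5}; region has {1,2,3,4,7} → only 6 remains.
r5c2 = 7: row 5 has {6}; col 2 has {1,2,3,4,5,6}; region has {2,3,4,5,6} → only 7 remains.
r7c3 = 1: row 7 has {2,3,4,6}; col 3 has {5,6}; region has {2,3,4,5,6,7} → only 1 remains.
r7c7 = 5: row 7 has {1,2,3,4,6}; col 7 has {4,7}; region has {6} → only 5 remains.
r1c1 = 5: row 1 has {1,2,3,4,6,7}; col 1 has {3,4}; region has {1,2,3,4,6,7} → only 5 remains.
r3c3 = 7: row 3 has {2,3,4}; col 3 has {1,5,6}; region has {3,4} → only 7 remains.
r4c3 = 4: row 4 has {5}; col 3 has {1,5,6,7}; region has {2,3,5} → only 4 remains.
r5c1 = 1: row 5 has {6,7}; col 1 has {3,4,5}; region has {2,3,4,5} → only 1 remains.
r5c4 = 4: row 5 has {1,6,7}; col 4 has {2,3,5}; region has {6} → only 4 remains.
r7c5 = 7: row 7 has {1,2,3,4,5,6}; col 5 has {2,6}; region has {5,6} → only 7 remains.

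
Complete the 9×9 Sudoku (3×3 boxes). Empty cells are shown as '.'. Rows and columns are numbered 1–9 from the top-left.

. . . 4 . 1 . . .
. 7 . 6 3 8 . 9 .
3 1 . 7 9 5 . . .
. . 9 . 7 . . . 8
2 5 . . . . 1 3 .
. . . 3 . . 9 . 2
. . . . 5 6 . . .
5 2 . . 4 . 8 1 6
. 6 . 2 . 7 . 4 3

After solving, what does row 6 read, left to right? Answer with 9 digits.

786314952

r1c5 = 2: row 1 has {1,4}; col 5 has {3,4,5,7,9}; box has {1,3,4,5,6,7,8,9} → only 2 remains.
r2c1 = 4: row 2 has {3,6,7,8,9}; col 1 has {2,3,5}; box has {1,3,7} → only 4 remains.
r3c9 = 4: row 3 has {1,3,5,7,9}; col 9 has {2,3,6,8}; box has {9} → only 4 remains.
r5c9 = 7: row 5 has {1,2,3,5}; col 9 has {2,3,4,6,8}; box has {1,2,3,8,9} → only 7 remains.
r6c6 = 4: row 6 has {2,3,9}; col 6 has {1,5,6,7,8}; box has {3,7} → only 4 remains.
r7c9 = 9: row 7 has {5,6}; col 9 has {2,3,4,6,7,8}; box has {1,3,4,6,8} → only 9 remains.
r8c4 = 9: row 8 has {1,2,4,5,6,8}; col 4 has {2,3,4,6,7}; box has {2,4,5,6,7} → only 9 remains.
r8c6 = 3: row 8 has {1,2,4,5,6,8,9}; col 6 has {1,4,5,6,7,8}; box has {2,4,5,6,7,9} → only 3 remains.
r9c7 = 5: row 9 has {2,3,4,6,7}; col 7 has {1,8,9}; box has {1,3,4,6,8,9} → only 5 remains.
r1c9 = 5: row 1 has {1,2,4}; col 9 has {2,3,4,6,7,8,9}; box has {4,9} → only 5 remains.
r2c7 = 2: row 2 has {3,4,6,7,8,9}; col 7 has {1,5,8,9}; box has {4,5,9} → only 2 remains.
r2c9 = 1: row 2 has {2,3,4,6,7,8,9}; col 9 has {2,3,4,5,6,7,8,9}; box has {2,4,5,9} → only 1 remains.
r3c7 = 6: row 3 has {1,3,4,5,7,9}; col 7 has {1,2,5,8,9}; box has {1,2,4,5,9} → only 6 remains.
r3c8 = 8: row 3 has {1,3,4,5,6,7,9}; col 8 has {1,3,4,9}; box has {1,2,4,5,6,9} → only 8 remains.
r4c6 = 2: row 4 has {7,8,9}; col 6 has {1,3,4,5,6,7,8}; box has {3,4,7} → only 2 remains.
r4c7 = 4: row 4 has {2,7,8,9}; col 7 has {1,2,5,6,8,9}; box has {1,2,3,7,8,9} → only 4 remains.
r5c4 = 8: row 5 has {1,2,3,5,7}; col 4 has {2,3,4,6,7,9}; box has {2,3,4,7} → only 8 remains.
r5c5 = 6: row 5 has {1,2,3,5,7,8}; col 5 has {2,3,4,5,7,9}; box has {2,3,4,7,8} → only 6 remains.
r5c6 = 9: row 5 has {1,2,3,5,6,7,8}; col 6 has {1,2,3,4,5,6,7,8}; box has {2,3,4,6,7,8} → only 9 remains.
r6c2 = 8: row 6 has {2,3,4,9}; col 2 has {1,2,5,6,7}; box has {2,5,9} → only 8 remains.
r6c5 = 1: row 6 has {2,3,4,8,9}; col 5 has {2,3,4,5,6,7,9}; box has {2,3,4,6,7,8,9} → only 1 remains.
r7c4 = 1: row 7 has {5,6,9}; col 4 has {2,3,4,6,7,8,9}; box has {2,3,4,5,6,7,9} → only 1 remains.
r7c7 = 7: row 7 has {1,5,6,9}; col 7 has {1,2,4,5,6,8,9}; box has {1,3,4,5,6,8,9} → only 7 remains.
r7c8 = 2: row 7 has {1,5,6,7,9}; col 8 has {1,3,4,8,9}; box has {1,3,4,5,6,7,8,9} → only 2 remains.
r8c3 = 7: row 8 has {1,2,3,4,5,6,8,9}; col 3 has {9}; box has {2,5,6} → only 7 remains.
r9c5 = 8: row 9 has {2,3,4,5,6,7}; col 5 has {1,2,3,4,5,6,7,9}; box has {1,2,3,4,5,6,7,9} → only 8 remains.
r1c2 = 9: row 1 has {1,2,4,5}; col 2 has {1,2,5,6,7,8}; box has {1,3,4,7} → only 9 remains.
r1c7 = 3: row 1 has {1,2,4,5,9}; col 7 has {1,2,4,5,6,7,8,9}; box has {1,2,4,5,6,8,9} → only 3 remains.
r1c8 = 7: row 1 has {1,2,3,4,5,9}; col 8 has {1,2,3,4,8,9}; box has {1,2,3,4,5,6,8,9} → only 7 remains.
r2c3 = 5: row 2 has {1,2,3,4,6,7,8,9}; col 3 has {7,9}; box has {1,3,4,7,9} → only 5 remains.
r3c3 = 2: row 3 has {1,3,4,5,6,7,8,9}; col 3 has {5,7,9}; box has {1,3,4,5,7,9} → only 2 remains.
r4c2 = 3: row 4 has {2,4,7,8,9}; col 2 has {1,2,5,6,7,8,9}; box has {2,5,8,9} → only 3 remains.
r4c4 = 5: row 4 has {2,3,4,7,8,9}; col 4 has {1,2,3,4,6,7,8,9}; box has {1,2,3,4,6,7,8,9} → only 5 remains.
r4c8 = 6: row 4 has {2,3,4,5,7,8,9}; col 8 has {1,2,3,4,7,8,9}; box has {1,2,3,4,7,8,9} → only 6 remains.
r5c3 = 4: row 5 has {1,2,3,5,6,7,8,9}; col 3 has {2,5,7,9}; box has {2,3,5,8,9} → only 4 remains.
r6c3 = 6: row 6 has {1,2,3,4,8,9}; col 3 has {2,4,5,7,9}; box has {2,3,4,5,8,9} → only 6 remains.
r6c8 = 5: row 6 has {1,2,3,4,6,8,9}; col 8 has {1,2,3,4,6,7,8,9}; box has {1,2,3,4,6,7,8,9} → only 5 remains.
r7c1 = 8: row 7 has {1,2,5,6,7,9}; col 1 has {2,3,4,5}; box has {2,5,6,7} → only 8 remains.
r7c2 = 4: row 7 has {1,2,5,6,7,8,9}; col 2 has {1,2,3,5,6,7,8,9}; box has {2,5,6,7,8} → only 4 remains.
r7c3 = 3: row 7 has {1,2,4,5,6,7,8,9}; col 3 has {2,4,5,6,7,9}; box has {2,4,5,6,7,8} → only 3 remains.
r9c3 = 1: row 9 has {2,3,4,5,6,7,8}; col 3 has {2,3,4,5,6,7,9}; box has {2,3,4,5,6,7,8} → only 1 remains.
r1c1 = 6: row 1 has {1,2,3,4,5,7,9}; col 1 has {2,3,4,5,8}; box has {1,2,3,4,5,7,9} → only 6 remains.
r1c3 = 8: row 1 has {1,2,3,4,5,6,7,9}; col 3 has {1,2,3,4,5,6,7,9}; box has {1,2,3,4,5,6,7,9} → only 8 remains.
r4c1 = 1: row 4 has {2,3,4,5,6,7,8,9}; col 1 has {2,3,4,5,6,8}; box has {2,3,4,5,6,8,9} → only 1 remains.
r6c1 = 7: row 6 has {1,2,3,4,5,6,8,9}; col 1 has {1,2,3,4,5,6,8}; box has {1,2,3,4,5,6,8,9} → only 7 remains.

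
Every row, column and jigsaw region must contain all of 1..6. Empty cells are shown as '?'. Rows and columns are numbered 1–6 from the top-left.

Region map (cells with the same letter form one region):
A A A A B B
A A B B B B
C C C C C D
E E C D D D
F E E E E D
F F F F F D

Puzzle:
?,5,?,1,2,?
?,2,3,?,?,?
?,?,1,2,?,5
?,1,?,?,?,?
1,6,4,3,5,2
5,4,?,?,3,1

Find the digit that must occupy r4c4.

r1c3 = 6 (sole candidate).
r1c6 = 4 (sole candidate).
r2c1 = 4 (sole candidate).
r2c6 = 6 (sole candidate).
r3c2 = 3 (sole candidate).
r4c1 = 2 (sole candidate).
r4c3 = 5 (sole candidate).
r4c6 = 3 (sole candidate).
r6c3 = 2 (sole candidate).
r6c4 = 6 (sole candidate).
r1c1 = 3 (sole candidate).
r2c4 = 5 (sole candidate).
r2c5 = 1 (sole candidate).
r3c1 = 6 (sole candidate).
r3c5 = 4 (sole candidate).
r4c4 = 4: row 4 has {1,2,3,5}; col 4 has {1,2,3,5,6}; region has {1,2,3,5} → only 4 remains.

4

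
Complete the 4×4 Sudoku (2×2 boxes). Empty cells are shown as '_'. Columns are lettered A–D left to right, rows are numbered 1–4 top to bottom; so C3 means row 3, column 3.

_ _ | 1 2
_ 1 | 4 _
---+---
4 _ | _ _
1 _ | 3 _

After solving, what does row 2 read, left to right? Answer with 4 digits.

2143

A1 = 3 (sole candidate).
B1 = 4 (sole candidate).
A2 = 2: row 2 has {1,4}; col 1 has {1,3,4}; box has {1,3,4} → only 2 remains.
D2 = 3: row 2 has {1,2,4}; col 4 has {2}; box has {1,2,4} → only 3 remains.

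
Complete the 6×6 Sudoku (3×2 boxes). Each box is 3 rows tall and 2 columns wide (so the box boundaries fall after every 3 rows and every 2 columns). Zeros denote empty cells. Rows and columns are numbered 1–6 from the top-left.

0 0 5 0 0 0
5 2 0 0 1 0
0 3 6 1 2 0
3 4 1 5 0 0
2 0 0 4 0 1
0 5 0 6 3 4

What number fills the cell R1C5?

R2C4 = 3: row 2 has {1,2,5}; col 4 has {1,4,5,6}; box has {1,5,6} → only 3 remains.
R2C6 = 6: row 2 has {1,2,3,5}; col 6 has {1,4}; box has {1,2} → only 6 remains.
R3C1 = 4: row 3 has {1,2,3,6}; col 1 has {2,3,5}; box has {2,3,5} → only 4 remains.
R3C6 = 5: row 3 has {1,2,3,4,6}; col 6 has {1,4,6}; box has {1,2,6} → only 5 remains.
R4C5 = 6: row 4 has {1,3,4,5}; col 5 has {1,2,3}; box has {1,3,4} → only 6 remains.
R4C6 = 2: row 4 has {1,3,4,5,6}; col 6 has {1,4,5,6}; box has {1,3,4,6} → only 2 remains.
R5C2 = 6: row 5 has {1,2,4}; col 2 has {2,3,4,5}; box has {2,3,4,5} → only 6 remains.
R5C3 = 3: row 5 has {1,2,4,6}; col 3 has {1,5,6}; box has {1,4,5,6} → only 3 remains.
R5C5 = 5: row 5 has {1,2,3,4,6}; col 5 has {1,2,3,6}; box has {1,2,3,4,6} → only 5 remains.
R6C1 = 1: row 6 has {3,4,5,6}; col 1 has {2,3,4,5}; box has {2,3,4,5,6} → only 1 remains.
R6C3 = 2: row 6 has {1,3,4,5,6}; col 3 has {1,3,5,6}; box has {1,3,4,5,6} → only 2 remains.
R1C1 = 6: row 1 has {5}; col 1 has {1,2,3,4,5}; box has {2,3,4,5} → only 6 remains.
R1C2 = 1: row 1 has {5,6}; col 2 has {2,3,4,5,6}; box has {2,3,4,5,6} → only 1 remains.
R1C4 = 2: row 1 has {1,5,6}; col 4 has {1,3,4,5,6}; box has {1,3,5,6} → only 2 remains.
R1C5 = 4: row 1 has {1,2,5,6}; col 5 has {1,2,3,5,6}; box has {1,2,5,6} → only 4 remains.

4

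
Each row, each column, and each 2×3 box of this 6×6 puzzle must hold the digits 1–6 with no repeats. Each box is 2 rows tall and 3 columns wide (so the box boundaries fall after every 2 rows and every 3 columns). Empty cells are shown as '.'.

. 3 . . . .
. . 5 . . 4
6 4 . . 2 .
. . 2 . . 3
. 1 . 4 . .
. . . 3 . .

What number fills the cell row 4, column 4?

row 4, column 2 = 5 (sole candidate).
row 4, column 1 = 1 (sole candidate).
row 4, column 4 = 6: row 4 has {1,2,3,5}; col 4 has {3,4}; box has {2,3} → only 6 remains.

6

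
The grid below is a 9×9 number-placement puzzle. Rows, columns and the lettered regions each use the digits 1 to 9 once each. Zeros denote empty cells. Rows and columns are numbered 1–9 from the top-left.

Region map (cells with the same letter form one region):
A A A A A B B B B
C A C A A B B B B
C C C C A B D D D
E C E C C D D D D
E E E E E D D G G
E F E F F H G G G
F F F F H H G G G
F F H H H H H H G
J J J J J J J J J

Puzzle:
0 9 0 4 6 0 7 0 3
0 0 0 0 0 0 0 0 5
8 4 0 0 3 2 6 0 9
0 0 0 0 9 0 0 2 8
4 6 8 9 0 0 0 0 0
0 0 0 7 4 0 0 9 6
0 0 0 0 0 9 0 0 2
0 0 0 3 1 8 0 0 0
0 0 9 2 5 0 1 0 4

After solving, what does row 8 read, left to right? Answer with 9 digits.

954318267

R1C6 = 1: row 1 has {3,4,6,7,9}; col 6 has {2,8,9}; region has {2,3,5,7} → only 1 remains.
R1C8 = 8: row 1 has {1,3,4,6,7,9}; col 8 has {2,9}; region has {1,2,3,5,7} → only 8 remains.
R6C6 = 5: row 6 has {4,6,7,9}; col 6 has {1,2,8,9}; region has {1,3,8,9} → only 5 remains.
R7C5 = 7: row 7 has {2,9}; col 5 has {1,3,4,5,6,9}; region has {1,3,5,8,9} → only 7 remains.
R8C9 = 7: row 8 has {1,3,8}; col 9 has {2,3,4,5,6,8,9}; region has {2,6,9} → only 7 remains.
R5C5 = 2: row 5 has {4,6,8,9}; col 5 has {1,3,4,5,6,7,9}; region has {4,6,8,9} → only 2 remains.
R5C9 = 1: row 5 has {2,4,6,8,9}; col 9 has {2,3,4,5,6,7,8,9}; region has {2,6,7,9} → only 1 remains.
R2C5 = 8: row 2 has {5}; col 5 has {1,2,3,4,5,6,7,9}; region has {3,4,6,9} → only 8 remains.
R2C4 = 1: row 2 has {5,8}; col 4 has {2,3,4,7,9}; region has {3,4,6,8,9} → only 1 remains.
R3C4 = 5: row 3 has {2,3,4,6,8,9}; col 4 has {1,2,3,4,7,9}; region has {4,8,9} → only 5 remains.
R4C4 = 6: row 4 has {2,8,9}; col 4 has {1,2,3,4,5,7,9}; region has {4,5,8,9} → only 6 remains.
R7C4 = 8: row 7 has {2,7,9}; col 4 has {1,2,3,4,5,6,7,9}; region has {4,7} → only 8 remains.
R2C7 = 9: in row 2, 9 can only go here (every other open cell in that row sees a 9).
R5C6 = 7: in row 5, 7 can only go here (every other open cell in that row sees a 7).
R3C8 = 1: row 3 has {2,3,4,5,6,8,9}; col 8 has {2,8,9}; region has {2,6,7,8,9} → only 1 remains.
R3C3 = 7: row 3 has {1,2,3,4,5,6,8,9}; col 3 has {8,9}; region has {4,5,6,8,9} → only 7 remains.
R2C2 = 7: in row 2, 7 can only go here (every other open cell in that row sees a 7).
R4C1 = 7: in row 4, 7 can only go here (every other open cell in that row sees a 7).
R6C7 = 8: in row 6, 8 can only go here (every other open cell in that row sees an 8).
R6C2 = 2: in row 6, 2 can only go here (every other open cell in that row sees a 2).
R8C2 = 5: row 8 has {1,3,7,8}; col 2 has {2,4,6,7,9}; region has {2,4,7,8} → only 5 remains.
R8C1 = 9: in row 8, 9 can only go here (every other open cell in that row sees a 9).
R9C2 = 8: in row 9, 8 can only go here (every other open cell in that row sees an 8).
R9C8 = 7: in row 9, 7 can only go here (every other open cell in that row sees a 7).
R1C1 = 5: in column 1, 5 can only go here (every other open cell in that column sees a 5).
R1C3 = 2: row 1 has {1,3,4,5,6,7,8,9}; col 3 has {7,8,9}; region has {1,3,4,5,6,7,8,9} → only 2 remains.
R2C3 = 3: row 2 has {1,5,7,8,9}; col 3 has {2,7,8,9}; region has {4,5,6,7,8,9} → only 3 remains.
R4C2 = 1: row 4 has {2,6,7,8,9}; col 2 has {2,4,5,6,7,8,9}; region has {3,4,5,6,7,8,9} → only 1 remains.
R4C3 = 5: row 4 has {1,2,6,7,8,9}; col 3 has {2,3,7,8,9}; region has {2,4,6,7,8,9} → only 5 remains.
R6C3 = 1: row 6 has {2,4,5,6,7,8,9}; col 3 has {2,3,5,7,8,9}; region has {2,4,5,6,7,8,9} → only 1 remains.
R7C2 = 3: row 7 has {2,7,8,9}; col 2 has {1,2,4,5,6,7,8,9}; region has {2,4,5,7,8,9} → only 3 remains.
R7C3 = 6: row 7 has {2,3,7,8,9}; col 3 has {1,2,3,5,7,8,9}; region has {2,3,4,5,7,8,9} → only 6 remains.
R8C3 = 4: row 8 has {1,3,5,7,8,9}; col 3 has {1,2,3,5,6,7,8,9}; region has {1,3,5,7,8,9} → only 4 remains.
R8C7 = 2: row 8 has {1,3,4,5,7,8,9}; col 7 has {1,6,7,8,9}; region has {1,3,4,5,7,8,9} → only 2 remains.
R8C8 = 6: row 8 has {1,2,3,4,5,7,8,9}; col 8 has {1,2,7,8,9}; region has {1,2,3,4,5,7,8,9} → only 6 remains.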